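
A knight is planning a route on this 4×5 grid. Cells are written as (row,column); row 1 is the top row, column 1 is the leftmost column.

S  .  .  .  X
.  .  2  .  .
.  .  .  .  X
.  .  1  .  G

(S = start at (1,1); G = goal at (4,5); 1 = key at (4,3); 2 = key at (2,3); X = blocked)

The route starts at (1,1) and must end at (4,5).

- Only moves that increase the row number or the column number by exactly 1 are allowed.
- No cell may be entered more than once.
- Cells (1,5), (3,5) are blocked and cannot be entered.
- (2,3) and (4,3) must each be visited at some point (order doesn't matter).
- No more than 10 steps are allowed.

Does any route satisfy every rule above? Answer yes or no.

One route that works: (1,1) → (2,1) → (2,2) → (2,3) → (3,3) → (4,3) → (4,4) → (4,5).

yes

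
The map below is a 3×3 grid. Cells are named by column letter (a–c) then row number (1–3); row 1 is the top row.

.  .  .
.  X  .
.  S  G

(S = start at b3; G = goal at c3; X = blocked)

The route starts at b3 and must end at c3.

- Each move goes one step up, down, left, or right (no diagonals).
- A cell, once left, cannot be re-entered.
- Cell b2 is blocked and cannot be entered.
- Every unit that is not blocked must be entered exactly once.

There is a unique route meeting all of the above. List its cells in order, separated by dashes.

b3 - a3 - a2 - a1 - b1 - c1 - c2 - c3

Need to visit all 8 open cells exactly once, starting at b3 and ending at c3.
Cell c2 has only two open neighbours (c1 and c3), so the path must pass straight through it: one of those is the cell it's entered from and the other is where it exits.
Route from b3: left to a3, 2× up (reaching a1), 2× right (reaching c1), 2× down (reaching c3) — 7 moves in all.
Check: all 8 open cells covered.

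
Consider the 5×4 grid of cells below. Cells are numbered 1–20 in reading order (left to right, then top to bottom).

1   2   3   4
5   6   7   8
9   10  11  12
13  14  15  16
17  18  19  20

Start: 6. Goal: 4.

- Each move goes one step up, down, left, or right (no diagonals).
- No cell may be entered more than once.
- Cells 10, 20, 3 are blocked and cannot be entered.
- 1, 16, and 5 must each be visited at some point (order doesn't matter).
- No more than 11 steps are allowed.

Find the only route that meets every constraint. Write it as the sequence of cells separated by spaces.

6 2 1 5 9 13 14 15 16 12 8 4

The budget equals the shortest possible length, so every move has to be on a shortest route through the required cells.
Route from 6: up 1 to 2, left 1 to 1, down 3 to 13, right 3 to 16, up 3 to 4 — 11 moves in all.
Check: all required cells visited; 11 ≤ 11 moves.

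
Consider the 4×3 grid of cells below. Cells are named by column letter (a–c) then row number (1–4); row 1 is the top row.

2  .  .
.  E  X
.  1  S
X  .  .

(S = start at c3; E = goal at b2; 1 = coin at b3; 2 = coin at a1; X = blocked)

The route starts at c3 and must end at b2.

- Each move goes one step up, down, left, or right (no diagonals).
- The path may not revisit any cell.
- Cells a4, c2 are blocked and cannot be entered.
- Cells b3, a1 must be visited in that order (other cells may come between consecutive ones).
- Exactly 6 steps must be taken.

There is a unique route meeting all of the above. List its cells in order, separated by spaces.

c3 b3 a3 a2 a1 b1 b2

The waypoints must appear in the order b3, a1, with no cell reused.
Route from c3: 2× left (reaching a3), 2× up (reaching a1), right to b1, down to b2 — 6 moves in all.
Check: order respected (1 at step 1, 2 at step 4); 6 moves as required.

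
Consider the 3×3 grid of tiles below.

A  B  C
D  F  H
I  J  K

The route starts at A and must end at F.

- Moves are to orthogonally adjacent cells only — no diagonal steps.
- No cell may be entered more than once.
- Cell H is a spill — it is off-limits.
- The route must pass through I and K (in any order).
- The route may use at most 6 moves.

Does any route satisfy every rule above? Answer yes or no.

no

K must be visited but has only one open neighbour (J), and it is neither the start nor the goal — the route would have to enter and leave through J, re-entering it.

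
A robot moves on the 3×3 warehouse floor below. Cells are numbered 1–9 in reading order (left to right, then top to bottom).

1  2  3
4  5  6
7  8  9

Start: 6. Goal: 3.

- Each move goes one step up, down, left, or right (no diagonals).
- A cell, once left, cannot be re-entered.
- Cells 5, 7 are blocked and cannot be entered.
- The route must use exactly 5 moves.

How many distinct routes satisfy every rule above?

Need simple routes of exactly 5 moves from 6 to 3 (Manhattan distance 1, so 2 moves are spent on a detour and 2 undoing it).
No route satisfies every constraint, so the count is 0.

0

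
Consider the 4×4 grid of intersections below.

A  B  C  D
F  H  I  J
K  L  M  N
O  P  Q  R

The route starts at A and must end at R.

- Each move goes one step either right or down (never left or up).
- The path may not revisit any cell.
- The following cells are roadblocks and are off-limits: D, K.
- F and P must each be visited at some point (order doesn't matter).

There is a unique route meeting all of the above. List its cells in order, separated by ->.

A -> F -> H -> L -> P -> Q -> R

Moves only go right or down, so the column and row indices never decrease.
Route from A: down to F, right to H, 2× down (reaching P), 2× right (reaching R) — 6 moves in all.
Check: all required cells visited.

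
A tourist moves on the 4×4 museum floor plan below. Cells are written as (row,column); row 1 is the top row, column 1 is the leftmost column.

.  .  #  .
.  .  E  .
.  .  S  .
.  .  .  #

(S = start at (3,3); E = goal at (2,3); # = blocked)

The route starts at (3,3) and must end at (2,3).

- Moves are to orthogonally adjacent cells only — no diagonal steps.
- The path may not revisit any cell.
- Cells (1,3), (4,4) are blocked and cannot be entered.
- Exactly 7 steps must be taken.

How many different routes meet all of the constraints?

Need simple routes of exactly 7 moves from (3,3) to (2,3) (Manhattan distance 1, so 3 moves are spent on a detour and 3 undoing it).
Enumerating: (3,3) (4,3) (4,2) (3,2) (3,1) (2,1) (2,2) (2,3) | (3,3) (4,3) (4,2) (4,1) (3,1) (2,1) (2,2) (2,3) | (3,3) (4,3) (4,2) (4,1) (3,1) (3,2) (2,2) (2,3) | (3,3) (3,2) (4,2) (4,1) (3,1) (2,1) (2,2) (2,3) | (3,3) (3,2) (3,1) (2,1) (1,1) (1,2) (2,2) (2,3).
That gives 5 routes.

5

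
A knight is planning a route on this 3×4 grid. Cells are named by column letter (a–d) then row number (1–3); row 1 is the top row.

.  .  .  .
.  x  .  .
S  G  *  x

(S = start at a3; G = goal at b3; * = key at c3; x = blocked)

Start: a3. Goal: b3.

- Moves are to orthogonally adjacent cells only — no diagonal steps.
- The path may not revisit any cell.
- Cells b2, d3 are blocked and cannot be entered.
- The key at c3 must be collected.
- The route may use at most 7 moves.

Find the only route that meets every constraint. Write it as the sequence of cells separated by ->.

a3 -> a2 -> a1 -> b1 -> c1 -> c2 -> c3 -> b3

Any route must reach c3 and still end at b3 within 7 moves, so the order of the required stops is forced.
Route from a3: up 2 to a1, right 2 to c1, down 2 to c3, left 1 to b3 — 7 moves in all.
Check: all required cells visited; 7 ≤ 7 moves.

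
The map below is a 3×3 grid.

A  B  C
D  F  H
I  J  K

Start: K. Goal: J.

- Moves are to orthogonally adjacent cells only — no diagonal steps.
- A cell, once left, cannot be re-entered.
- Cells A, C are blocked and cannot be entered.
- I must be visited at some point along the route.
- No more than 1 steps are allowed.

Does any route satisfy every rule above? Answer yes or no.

Even ignoring the no-revisit rule, getting from K to J via I needs at least 2 + 1 = 3 moves (Manhattan distance per leg), which exceeds the 1-move limit.

no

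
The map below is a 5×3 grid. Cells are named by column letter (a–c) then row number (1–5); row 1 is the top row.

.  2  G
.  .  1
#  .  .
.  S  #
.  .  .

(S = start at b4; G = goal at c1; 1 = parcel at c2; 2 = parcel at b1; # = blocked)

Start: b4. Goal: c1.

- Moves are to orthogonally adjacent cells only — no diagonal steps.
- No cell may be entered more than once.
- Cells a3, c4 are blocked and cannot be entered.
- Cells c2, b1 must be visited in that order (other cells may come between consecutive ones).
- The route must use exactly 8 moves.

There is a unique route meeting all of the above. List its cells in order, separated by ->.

b4 -> b3 -> c3 -> c2 -> b2 -> a2 -> a1 -> b1 -> c1

The waypoints must appear in the order c2, b1, with no cell reused.
Route from b4: up 1 to b3, right 1 to c3, up 1 to c2, left 2 to a2, up 1 to a1, right 2 to c1 — 8 moves in all.
Check: order respected (1 at step 3, 2 at step 7); 8 moves as required.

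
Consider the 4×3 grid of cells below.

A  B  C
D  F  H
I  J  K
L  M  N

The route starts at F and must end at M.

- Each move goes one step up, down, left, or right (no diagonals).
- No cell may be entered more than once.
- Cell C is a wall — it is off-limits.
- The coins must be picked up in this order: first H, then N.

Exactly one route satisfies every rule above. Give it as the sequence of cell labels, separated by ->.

The waypoints must appear in the order H, N, with no cell reused.
Route from F: right 1 to H, down 2 to N, left 1 to M — 4 moves in all.
Check: order respected (H at step 1, N at step 3).

F -> H -> K -> N -> M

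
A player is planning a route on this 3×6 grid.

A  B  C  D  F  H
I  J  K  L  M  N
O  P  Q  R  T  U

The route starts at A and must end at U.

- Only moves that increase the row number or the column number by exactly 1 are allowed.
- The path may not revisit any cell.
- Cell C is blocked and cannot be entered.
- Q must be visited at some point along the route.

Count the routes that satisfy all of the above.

A right/down-only route from A to U makes exactly 2 down-moves and 5 right-moves in some order.
With no other constraints that would be C(7,2) = 21 routes.
Split at Q and multiply the segment counts (each segment already excludes blocked cells): A→Q: 5; Q→U: 1; product = 5.
That gives 5 routes.

5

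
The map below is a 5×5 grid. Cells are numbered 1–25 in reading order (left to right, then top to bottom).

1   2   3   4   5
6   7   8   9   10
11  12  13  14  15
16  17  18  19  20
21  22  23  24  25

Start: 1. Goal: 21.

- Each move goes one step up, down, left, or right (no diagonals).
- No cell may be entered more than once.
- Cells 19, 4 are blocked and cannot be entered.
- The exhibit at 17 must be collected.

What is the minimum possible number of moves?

Any route passes through 17 somewhere between 1 and 21. Summing Manhattan distances along the two legs (1 → 17 → 21) gives a lower bound of 4 + 2 = 6 moves.
A route of 6 moves achieves this: 1 → 6 → 11 → 16 → 17 → 22 → 21.
Since 6 matches the lower bound, it is optimal.

6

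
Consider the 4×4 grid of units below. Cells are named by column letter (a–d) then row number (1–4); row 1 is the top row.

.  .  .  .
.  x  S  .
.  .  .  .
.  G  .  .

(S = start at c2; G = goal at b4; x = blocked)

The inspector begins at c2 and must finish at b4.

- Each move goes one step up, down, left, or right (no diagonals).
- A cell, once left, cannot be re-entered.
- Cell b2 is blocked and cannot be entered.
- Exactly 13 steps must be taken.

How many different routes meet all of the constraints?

4

Need simple routes of exactly 13 moves from c2 to b4 (Manhattan distance 3, so 5 moves are spent on a detour and 5 undoing it).
Enumerating: c2 c3 c4 d4 d3 d2 d1 c1 b1 a1 a2 a3 a4 b4 | c2 c3 c4 d4 d3 d2 d1 c1 b1 a1 a2 a3 b3 b4 | c2 c3 b3 a3 a2 a1 b1 c1 d1 d2 d3 d4 c4 b4 | c2 d2 d1 c1 b1 a1 a2 a3 b3 c3 d3 d4 c4 b4.
That gives 4 routes.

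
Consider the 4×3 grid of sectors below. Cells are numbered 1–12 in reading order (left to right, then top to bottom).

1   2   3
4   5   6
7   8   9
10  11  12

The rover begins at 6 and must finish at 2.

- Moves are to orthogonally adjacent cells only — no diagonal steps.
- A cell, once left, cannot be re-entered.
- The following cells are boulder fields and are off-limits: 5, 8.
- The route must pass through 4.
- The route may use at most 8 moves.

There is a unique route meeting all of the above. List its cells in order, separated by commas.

The 8-move cap with required stops at 4 leaves no slack for detours.
Route from 6: down 2 to 12, left 2 to 10, up 3 to 1, right 1 to 2 — 8 moves in all.
Check: all required cells visited; 8 ≤ 8 moves.

6, 9, 12, 11, 10, 7, 4, 1, 2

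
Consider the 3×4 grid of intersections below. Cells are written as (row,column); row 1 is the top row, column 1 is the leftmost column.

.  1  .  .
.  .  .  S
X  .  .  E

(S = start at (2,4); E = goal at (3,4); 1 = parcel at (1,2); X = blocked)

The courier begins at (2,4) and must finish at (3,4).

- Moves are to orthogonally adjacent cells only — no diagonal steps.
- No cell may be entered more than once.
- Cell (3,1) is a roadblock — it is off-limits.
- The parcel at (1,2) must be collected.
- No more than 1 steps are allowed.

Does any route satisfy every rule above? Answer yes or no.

no

Even ignoring the no-revisit rule, getting from (2,4) to (3,4) via (1,2) needs at least 3 + 4 = 7 moves (Manhattan distance per leg), which exceeds the 1-move limit.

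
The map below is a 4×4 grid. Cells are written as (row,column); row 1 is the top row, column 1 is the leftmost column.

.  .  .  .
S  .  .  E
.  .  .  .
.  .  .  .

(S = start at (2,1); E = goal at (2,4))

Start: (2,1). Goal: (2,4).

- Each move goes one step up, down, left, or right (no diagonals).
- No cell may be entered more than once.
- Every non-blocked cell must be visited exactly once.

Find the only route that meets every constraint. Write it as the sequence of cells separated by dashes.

Need to visit all 16 open cells exactly once, starting at (2,1) and ending at (2,4).
Cell (4,1) has only two open neighbours ((3,1) and (4,2)), so the path must pass straight through it: one of those is the cell it's entered from and the other is where it exits.
Route from (2,1): up 1 to (1,1), right 1 to (1,2), down 2 to (3,2), left 1 to (3,1), down 1 to (4,1), right 3 to (4,4), up 1 to (3,4), left 1 to (3,3), up 2 to (1,3), right 1 to (1,4), down 1 to (2,4) — 15 moves in all.
Check: all 16 open cells covered.

(2,1) - (1,1) - (1,2) - (2,2) - (3,2) - (3,1) - (4,1) - (4,2) - (4,3) - (4,4) - (3,4) - (3,3) - (2,3) - (1,3) - (1,4) - (2,4)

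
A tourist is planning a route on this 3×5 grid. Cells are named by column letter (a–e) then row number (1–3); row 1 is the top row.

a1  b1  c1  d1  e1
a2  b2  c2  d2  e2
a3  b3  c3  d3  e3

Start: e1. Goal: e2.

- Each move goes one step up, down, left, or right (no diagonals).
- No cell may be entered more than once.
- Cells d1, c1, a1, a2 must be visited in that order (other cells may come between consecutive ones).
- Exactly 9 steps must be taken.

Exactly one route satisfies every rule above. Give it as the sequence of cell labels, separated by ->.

e1 -> d1 -> c1 -> b1 -> a1 -> a2 -> b2 -> c2 -> d2 -> e2

The waypoints must appear in the order d1, c1, a1, a2, with no cell reused.
Route from e1: left 4 to a1, down 1 to a2, right 4 to e2 — 9 moves in all.
Check: order respected (d1 at step 1, c1 at step 2, a1 at step 4, a2 at step 5); 9 moves as required.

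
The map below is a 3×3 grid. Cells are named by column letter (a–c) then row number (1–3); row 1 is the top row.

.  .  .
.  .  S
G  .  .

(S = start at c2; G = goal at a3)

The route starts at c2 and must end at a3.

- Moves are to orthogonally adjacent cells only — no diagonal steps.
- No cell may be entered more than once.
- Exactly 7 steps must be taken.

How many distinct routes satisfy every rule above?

Need simple routes of exactly 7 moves from c2 to a3 (Manhattan distance 3, so 2 moves are spent on a detour and 2 undoing it).
Enumerating: c2 c1 b1 a1 a2 b2 b3 a3 | c2 c3 b3 b2 b1 a1 a2 a3.
That gives 2 routes.

2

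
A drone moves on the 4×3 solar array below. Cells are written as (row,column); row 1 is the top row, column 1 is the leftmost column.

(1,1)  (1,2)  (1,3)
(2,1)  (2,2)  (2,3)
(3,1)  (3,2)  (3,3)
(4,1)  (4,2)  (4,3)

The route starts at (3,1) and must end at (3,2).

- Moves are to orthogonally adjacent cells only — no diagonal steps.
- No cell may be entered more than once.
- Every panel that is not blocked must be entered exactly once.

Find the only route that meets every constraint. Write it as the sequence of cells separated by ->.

(3,1) -> (4,1) -> (4,2) -> (4,3) -> (3,3) -> (2,3) -> (1,3) -> (1,2) -> (1,1) -> (2,1) -> (2,2) -> (3,2)

Need to visit all 12 open cells exactly once, starting at (3,1) and ending at (3,2).
Cell (4,3) has only two open neighbours ((3,3) and (4,2)), so the path must pass straight through it: one of those is the cell it's entered from and the other is where it exits.
Route from (3,1): down 1 to (4,1), right 2 to (4,3), up 3 to (1,3), left 2 to (1,1), down 1 to (2,1), right 1 to (2,2), down 1 to (3,2) — 11 moves in all.
Check: all 12 open cells covered.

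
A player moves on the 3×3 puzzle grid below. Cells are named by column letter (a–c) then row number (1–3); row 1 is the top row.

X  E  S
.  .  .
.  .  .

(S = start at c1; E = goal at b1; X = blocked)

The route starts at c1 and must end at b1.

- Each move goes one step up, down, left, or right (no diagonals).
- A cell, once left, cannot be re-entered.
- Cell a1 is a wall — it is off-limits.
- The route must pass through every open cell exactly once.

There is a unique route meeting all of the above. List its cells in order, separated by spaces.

Need to visit all 8 open cells exactly once, starting at c1 and ending at b1.
Cell a2 has only two open neighbours (a3 and b2), so the path must pass straight through it: one of those is the cell it's entered from and the other is where it exits.
Route from c1: 2× down (reaching c3), 2× left (reaching a3), up to a2, right to b2, up to b1 — 7 moves in all.
Check: all 8 open cells covered.

c1 c2 c3 b3 a3 a2 b2 b1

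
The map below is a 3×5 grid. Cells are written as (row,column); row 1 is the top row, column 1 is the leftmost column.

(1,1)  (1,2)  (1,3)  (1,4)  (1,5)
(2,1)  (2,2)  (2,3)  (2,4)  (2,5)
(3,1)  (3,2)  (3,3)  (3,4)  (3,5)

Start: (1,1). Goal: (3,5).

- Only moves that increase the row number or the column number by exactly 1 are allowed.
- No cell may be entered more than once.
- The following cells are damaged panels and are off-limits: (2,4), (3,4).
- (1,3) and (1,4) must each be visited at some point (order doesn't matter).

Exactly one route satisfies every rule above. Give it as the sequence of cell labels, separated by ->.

(1,1) -> (1,2) -> (1,3) -> (1,4) -> (1,5) -> (2,5) -> (3,5)

Moves only go right or down, so the column and row indices never decrease.
Route from (1,1): right 4 to (1,5), down 2 to (3,5) — 6 moves in all.
Check: all required cells visited.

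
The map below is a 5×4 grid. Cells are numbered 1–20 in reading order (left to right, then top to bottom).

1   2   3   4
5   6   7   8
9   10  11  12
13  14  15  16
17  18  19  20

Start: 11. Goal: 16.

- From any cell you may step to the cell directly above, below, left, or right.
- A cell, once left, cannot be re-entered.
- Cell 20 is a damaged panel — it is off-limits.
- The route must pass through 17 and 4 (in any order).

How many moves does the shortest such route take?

Any route passes through 17 and 4 in some order between 11 and 16. Summing Manhattan distances along each leg and taking the cheapest ordering (11 → 4 → 17 → 16) gives a lower bound of 3 + 7 + 4 = 14 moves.
A route of 14 moves achieves this: 11 → 7 → 8 → 4 → 3 → 2 → 6 → 10 → 14 → 13 → 17 → 18 → 19 → 15 → 16.
Since 14 matches the lower bound, it is optimal.

14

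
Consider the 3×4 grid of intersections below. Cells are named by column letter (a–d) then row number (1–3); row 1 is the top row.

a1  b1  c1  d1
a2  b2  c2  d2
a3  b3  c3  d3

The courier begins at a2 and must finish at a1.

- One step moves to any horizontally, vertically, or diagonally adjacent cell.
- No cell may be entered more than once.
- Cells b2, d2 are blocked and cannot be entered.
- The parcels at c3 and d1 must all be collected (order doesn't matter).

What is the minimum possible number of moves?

Any route passes through c3 and d1 in some order between a2 and a1. Summing Chebyshev distances along each leg and taking the cheapest ordering (a2 → d1 → c3 → a1) gives a lower bound of 3 + 2 + 2 = 7 moves.
A route of 7 moves achieves this: a2 → b3 → c3 → c2 → d1 → c1 → b1 → a1.
Since 7 matches the lower bound, it is optimal.

7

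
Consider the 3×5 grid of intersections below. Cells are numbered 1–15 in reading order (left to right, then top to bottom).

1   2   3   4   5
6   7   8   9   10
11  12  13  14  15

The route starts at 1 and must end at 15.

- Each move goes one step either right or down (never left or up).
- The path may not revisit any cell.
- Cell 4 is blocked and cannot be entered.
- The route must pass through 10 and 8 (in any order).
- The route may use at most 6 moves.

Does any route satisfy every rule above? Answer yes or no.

One route that works: 1 → 6 → 7 → 8 → 9 → 10 → 15.

yes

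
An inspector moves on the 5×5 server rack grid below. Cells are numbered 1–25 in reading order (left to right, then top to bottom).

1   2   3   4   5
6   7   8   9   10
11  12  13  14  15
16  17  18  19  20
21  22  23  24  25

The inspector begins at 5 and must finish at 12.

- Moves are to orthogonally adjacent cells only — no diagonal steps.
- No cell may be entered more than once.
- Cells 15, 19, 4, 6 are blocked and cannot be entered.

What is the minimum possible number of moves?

5

The Manhattan distance from 5 to 12 is |1−3| + |5−2| = 5, so at least 5 moves are needed.
A route of 5 moves achieves this: 5 → 10 → 9 → 14 → 13 → 12.
Since 5 matches the lower bound, it is optimal.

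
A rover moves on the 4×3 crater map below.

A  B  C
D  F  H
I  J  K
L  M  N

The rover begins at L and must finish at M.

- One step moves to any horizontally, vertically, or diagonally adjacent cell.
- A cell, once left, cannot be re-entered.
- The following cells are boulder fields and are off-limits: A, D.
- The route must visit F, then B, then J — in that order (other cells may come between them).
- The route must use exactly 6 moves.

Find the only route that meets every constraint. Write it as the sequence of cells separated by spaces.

L I F B H J M

The waypoints must appear in the order F, B, J, with no cell reused.
Route from L: up to I, up-right to F, up to B, down-right to H, down-left to J, down to M — 6 moves in all.
Check: order respected (F at step 2, B at step 3, J at step 5); 6 moves as required.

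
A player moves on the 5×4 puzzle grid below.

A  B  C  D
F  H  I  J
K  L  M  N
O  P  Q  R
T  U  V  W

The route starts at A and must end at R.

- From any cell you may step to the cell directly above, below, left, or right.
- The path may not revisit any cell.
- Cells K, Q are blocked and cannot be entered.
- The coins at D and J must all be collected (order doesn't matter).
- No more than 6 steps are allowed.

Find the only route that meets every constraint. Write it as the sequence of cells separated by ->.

A -> B -> C -> D -> J -> N -> R

Any route must reach D and J and still end at R within 6 moves, so the order of the required stops is forced.
Route from A: 3× right (reaching D), 3× down (reaching R) — 6 moves in all.
Check: all required cells visited; 6 ≤ 6 moves.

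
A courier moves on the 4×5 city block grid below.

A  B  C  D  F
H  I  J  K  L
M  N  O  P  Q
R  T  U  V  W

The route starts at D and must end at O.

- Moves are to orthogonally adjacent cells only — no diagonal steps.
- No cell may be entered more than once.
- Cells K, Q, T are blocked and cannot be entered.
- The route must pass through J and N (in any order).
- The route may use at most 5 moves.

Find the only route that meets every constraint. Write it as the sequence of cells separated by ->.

The 5-move cap with required stops at J, N leaves no slack for detours.
Route from D: left 1 to C, down 1 to J, left 1 to I, down 1 to N, right 1 to O — 5 moves in all.
Check: all required cells visited; 5 ≤ 5 moves.

D -> C -> J -> I -> N -> O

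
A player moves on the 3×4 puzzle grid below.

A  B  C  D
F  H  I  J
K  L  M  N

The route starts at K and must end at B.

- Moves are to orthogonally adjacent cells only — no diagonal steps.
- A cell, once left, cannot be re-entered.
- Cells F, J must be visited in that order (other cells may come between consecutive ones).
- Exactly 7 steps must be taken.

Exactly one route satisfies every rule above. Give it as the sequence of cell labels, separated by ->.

The waypoints must appear in the order F, J, with no cell reused.
Route from K: up 1 to F, right 3 to J, up 1 to D, left 2 to B — 7 moves in all.
Check: order respected (F at step 1, J at step 4); 7 moves as required.

K -> F -> H -> I -> J -> D -> C -> B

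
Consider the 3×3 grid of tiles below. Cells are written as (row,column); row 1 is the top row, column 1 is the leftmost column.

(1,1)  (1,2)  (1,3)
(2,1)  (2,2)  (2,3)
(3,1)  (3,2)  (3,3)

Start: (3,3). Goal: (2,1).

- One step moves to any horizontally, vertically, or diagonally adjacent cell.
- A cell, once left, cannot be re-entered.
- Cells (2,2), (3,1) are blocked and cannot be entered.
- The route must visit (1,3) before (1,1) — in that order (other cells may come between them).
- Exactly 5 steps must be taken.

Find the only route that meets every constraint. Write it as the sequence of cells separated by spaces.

(3,3) (2,3) (1,3) (1,2) (1,1) (2,1)

The waypoints must appear in the order (1,3), (1,1), with no cell reused.
Route from (3,3): 2× up (reaching (1,3)), 2× left (reaching (1,1)), down to (2,1) — 5 moves in all.
Check: order respected ((1,3) at step 2, (1,1) at step 4); 5 moves as required.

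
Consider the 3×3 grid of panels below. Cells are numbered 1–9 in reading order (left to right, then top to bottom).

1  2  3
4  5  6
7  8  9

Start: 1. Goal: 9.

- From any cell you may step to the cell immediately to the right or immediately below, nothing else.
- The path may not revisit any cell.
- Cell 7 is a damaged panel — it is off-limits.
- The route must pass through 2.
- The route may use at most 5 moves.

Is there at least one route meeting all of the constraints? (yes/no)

One route that works: 1 → 2 → 5 → 8 → 9.

yes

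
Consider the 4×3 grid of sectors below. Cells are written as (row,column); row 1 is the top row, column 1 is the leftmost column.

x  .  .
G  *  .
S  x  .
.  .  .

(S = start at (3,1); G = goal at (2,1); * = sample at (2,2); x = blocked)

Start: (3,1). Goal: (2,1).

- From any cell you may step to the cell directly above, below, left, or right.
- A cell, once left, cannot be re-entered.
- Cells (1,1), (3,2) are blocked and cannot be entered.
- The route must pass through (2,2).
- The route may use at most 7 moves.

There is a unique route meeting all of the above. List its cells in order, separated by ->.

Any route must reach (2,2) and still end at (2,1) within 7 moves, so the order of the required stops is forced.
Route from (3,1): down 1 to (4,1), right 2 to (4,3), up 2 to (2,3), left 2 to (2,1) — 7 moves in all.
Check: all required cells visited; 7 ≤ 7 moves.

(3,1) -> (4,1) -> (4,2) -> (4,3) -> (3,3) -> (2,3) -> (2,2) -> (2,1)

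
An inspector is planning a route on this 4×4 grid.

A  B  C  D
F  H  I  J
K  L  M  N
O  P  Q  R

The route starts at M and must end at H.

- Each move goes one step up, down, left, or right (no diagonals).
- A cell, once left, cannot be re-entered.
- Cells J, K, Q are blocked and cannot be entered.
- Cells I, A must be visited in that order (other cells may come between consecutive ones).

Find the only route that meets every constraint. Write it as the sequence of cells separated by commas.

The waypoints must appear in the order I, A, with no cell reused.
Route from M: up 2 to C, left 2 to A, down 1 to F, right 1 to H — 6 moves in all.
Check: order respected (I at step 1, A at step 4).

M, I, C, B, A, F, H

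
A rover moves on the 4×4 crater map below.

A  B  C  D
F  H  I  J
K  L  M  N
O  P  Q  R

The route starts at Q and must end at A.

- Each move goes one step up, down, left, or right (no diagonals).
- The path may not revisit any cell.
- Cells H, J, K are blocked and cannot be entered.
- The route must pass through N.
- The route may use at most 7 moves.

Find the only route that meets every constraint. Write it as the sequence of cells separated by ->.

Q -> R -> N -> M -> I -> C -> B -> A

The 7-move cap with required stops at N leaves no slack for detours.
Route from Q: right to R, up to N, left to M, 2× up (reaching C), 2× left (reaching A) — 7 moves in all.
Check: all required cells visited; 7 ≤ 7 moves.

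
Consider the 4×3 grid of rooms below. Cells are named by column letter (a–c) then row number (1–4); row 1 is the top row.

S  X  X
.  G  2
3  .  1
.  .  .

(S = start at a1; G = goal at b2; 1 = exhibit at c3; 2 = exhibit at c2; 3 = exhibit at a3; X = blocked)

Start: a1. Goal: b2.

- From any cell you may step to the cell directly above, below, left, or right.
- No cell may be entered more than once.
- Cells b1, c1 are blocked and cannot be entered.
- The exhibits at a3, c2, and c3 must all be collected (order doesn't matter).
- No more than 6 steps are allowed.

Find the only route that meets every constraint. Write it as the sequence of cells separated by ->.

a1 -> a2 -> a3 -> b3 -> c3 -> c2 -> b2

The budget equals the shortest possible length, so every move has to be on a shortest route through the required cells.
Route from a1: 2× down (reaching a3), 2× right (reaching c3), up to c2, left to b2 — 6 moves in all.
Check: all required cells visited; 6 ≤ 6 moves.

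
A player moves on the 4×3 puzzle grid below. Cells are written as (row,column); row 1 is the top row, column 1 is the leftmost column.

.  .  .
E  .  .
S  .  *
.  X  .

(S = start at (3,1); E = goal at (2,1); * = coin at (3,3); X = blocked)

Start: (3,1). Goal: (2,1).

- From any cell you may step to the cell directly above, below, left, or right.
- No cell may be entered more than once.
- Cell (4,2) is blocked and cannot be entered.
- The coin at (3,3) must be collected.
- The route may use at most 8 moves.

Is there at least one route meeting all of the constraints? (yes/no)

One route that works: (3,1) → (3,2) → (3,3) → (2,3) → (2,2) → (2,1).

yes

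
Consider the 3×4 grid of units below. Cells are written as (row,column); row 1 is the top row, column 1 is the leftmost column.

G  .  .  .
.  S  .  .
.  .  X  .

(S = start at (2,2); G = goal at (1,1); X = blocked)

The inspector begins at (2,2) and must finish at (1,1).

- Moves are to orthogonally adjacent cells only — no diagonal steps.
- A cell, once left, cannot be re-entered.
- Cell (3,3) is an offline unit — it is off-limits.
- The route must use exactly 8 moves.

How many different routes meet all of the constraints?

Need simple routes of exactly 8 moves from (2,2) to (1,1) (Manhattan distance 2, so 3 moves are spent on a detour and 3 undoing it).
No route satisfies every constraint, so the count is 0.

0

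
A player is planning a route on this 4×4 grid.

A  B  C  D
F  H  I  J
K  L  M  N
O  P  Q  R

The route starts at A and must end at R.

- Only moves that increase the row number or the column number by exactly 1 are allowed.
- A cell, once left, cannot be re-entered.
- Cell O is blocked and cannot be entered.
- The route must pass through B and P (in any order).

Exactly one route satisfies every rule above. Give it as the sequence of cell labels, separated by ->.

A -> B -> H -> L -> P -> Q -> R

Moves only go right or down, so the column and row indices never decrease.
Route from A: right 1 to B, down 3 to P, right 2 to R — 6 moves in all.
Check: all required cells visited.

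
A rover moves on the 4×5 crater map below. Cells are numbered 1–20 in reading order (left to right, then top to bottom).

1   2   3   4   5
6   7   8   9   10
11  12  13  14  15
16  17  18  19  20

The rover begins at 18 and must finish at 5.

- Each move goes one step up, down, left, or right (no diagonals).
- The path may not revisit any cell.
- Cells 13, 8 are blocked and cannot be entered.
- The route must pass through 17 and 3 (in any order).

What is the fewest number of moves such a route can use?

7

Any route passes through 17 and 3 in some order between 18 and 5. Summing Manhattan distances along each leg and taking the cheapest ordering (18 → 17 → 3 → 5) gives a lower bound of 1 + 4 + 2 = 7 moves.
A route of 7 moves achieves this: 18 → 17 → 12 → 7 → 2 → 3 → 4 → 5.
Since 7 matches the lower bound, it is optimal.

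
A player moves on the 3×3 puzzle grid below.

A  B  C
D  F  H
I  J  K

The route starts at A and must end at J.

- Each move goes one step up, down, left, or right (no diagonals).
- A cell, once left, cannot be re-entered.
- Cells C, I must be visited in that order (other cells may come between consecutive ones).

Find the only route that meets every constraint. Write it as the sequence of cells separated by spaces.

The waypoints must appear in the order C, I, with no cell reused.
Route from A: right 2 to C, down 1 to H, left 2 to D, down 1 to I, right 1 to J — 7 moves in all.
Check: order respected (C at step 2, I at step 6).

A B C H F D I J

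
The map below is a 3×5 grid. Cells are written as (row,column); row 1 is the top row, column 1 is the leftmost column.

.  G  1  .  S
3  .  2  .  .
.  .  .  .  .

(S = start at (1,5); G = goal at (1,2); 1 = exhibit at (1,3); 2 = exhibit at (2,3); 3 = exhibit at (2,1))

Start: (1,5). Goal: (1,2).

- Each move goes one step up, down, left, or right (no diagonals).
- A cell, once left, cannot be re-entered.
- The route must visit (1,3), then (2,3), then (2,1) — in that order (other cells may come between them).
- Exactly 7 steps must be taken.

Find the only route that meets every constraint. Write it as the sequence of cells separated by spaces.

(1,5) (1,4) (1,3) (2,3) (2,2) (2,1) (1,1) (1,2)

The waypoints must appear in the order (1,3), (2,3), (2,1), with no cell reused.
Route from (1,5): left 2 to (1,3), down 1 to (2,3), left 2 to (2,1), up 1 to (1,1), right 1 to (1,2) — 7 moves in all.
Check: order respected (1 at step 2, 2 at step 3, 3 at step 5); 7 moves as required.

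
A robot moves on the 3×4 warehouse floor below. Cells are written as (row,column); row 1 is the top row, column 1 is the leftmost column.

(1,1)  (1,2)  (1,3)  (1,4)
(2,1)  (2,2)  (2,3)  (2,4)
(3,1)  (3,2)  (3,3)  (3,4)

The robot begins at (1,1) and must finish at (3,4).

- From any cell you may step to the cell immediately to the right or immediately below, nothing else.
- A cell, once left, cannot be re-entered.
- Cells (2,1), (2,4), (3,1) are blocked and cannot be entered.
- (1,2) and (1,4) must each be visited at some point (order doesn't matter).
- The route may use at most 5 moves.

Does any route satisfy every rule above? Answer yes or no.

no

Right/down moves force the required cells to be taken in the order (1,2), (1,4). Every right/down route from (1,4) to (3,4) runs into a blocked cell, so that leg cannot be completed.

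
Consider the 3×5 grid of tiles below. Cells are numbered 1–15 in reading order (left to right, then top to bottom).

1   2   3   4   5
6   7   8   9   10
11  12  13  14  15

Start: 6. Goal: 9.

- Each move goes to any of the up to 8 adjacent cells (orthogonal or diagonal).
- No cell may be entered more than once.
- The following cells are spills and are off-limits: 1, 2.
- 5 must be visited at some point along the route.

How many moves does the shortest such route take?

Any route passes through 5 somewhere between 6 and 9. Summing Chebyshev distances along the two legs (6 → 5 → 9) gives a lower bound of 4 + 1 = 5 moves.
A route of 5 moves achieves this: 6 → 7 → 3 → 4 → 5 → 9.
Since 5 matches the lower bound, it is optimal.

5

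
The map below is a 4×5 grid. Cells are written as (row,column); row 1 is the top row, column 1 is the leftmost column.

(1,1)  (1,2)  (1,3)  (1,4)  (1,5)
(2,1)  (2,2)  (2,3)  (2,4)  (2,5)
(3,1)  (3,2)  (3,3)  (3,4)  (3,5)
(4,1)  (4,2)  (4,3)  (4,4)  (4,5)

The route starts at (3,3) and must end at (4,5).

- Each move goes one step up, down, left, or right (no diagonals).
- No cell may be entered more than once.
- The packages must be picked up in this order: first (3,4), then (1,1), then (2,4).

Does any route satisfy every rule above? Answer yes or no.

yes

One route that works: (3,3) → (3,4) → (4,4) → (4,3) → (4,2) → (3,2) → (2,2) → (2,1) → (1,1) → (1,2) → (1,3) → (2,3) → (2,4) → (2,5) → (3,5) → (4,5).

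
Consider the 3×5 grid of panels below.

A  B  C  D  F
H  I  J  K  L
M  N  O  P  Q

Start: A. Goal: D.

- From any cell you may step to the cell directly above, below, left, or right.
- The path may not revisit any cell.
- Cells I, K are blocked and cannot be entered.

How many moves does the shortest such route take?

The Manhattan distance from A to D is |1−1| + |1−4| = 3, so at least 3 moves are needed.
A route of 3 moves achieves this: A → B → C → D.
Since 3 matches the lower bound, it is optimal.

3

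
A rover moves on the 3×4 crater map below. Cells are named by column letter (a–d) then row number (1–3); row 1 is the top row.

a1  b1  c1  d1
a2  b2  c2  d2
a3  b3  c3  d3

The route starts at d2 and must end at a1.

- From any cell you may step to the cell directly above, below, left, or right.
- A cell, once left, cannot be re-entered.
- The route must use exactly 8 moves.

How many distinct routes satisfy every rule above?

11

Need simple routes of exactly 8 moves from d2 to a1 (Manhattan distance 4, so 2 moves are spent on a detour and 2 undoing it).
Branch systematically from the start, pruning whenever the remaining move budget drops below the Manhattan distance to a1 or differs from it in parity. Grouping the completions by first move — via d1: 5; via d3: 4; via c2: 2 — and summing: 5 + 4 + 2 = 11.
That gives 11 routes.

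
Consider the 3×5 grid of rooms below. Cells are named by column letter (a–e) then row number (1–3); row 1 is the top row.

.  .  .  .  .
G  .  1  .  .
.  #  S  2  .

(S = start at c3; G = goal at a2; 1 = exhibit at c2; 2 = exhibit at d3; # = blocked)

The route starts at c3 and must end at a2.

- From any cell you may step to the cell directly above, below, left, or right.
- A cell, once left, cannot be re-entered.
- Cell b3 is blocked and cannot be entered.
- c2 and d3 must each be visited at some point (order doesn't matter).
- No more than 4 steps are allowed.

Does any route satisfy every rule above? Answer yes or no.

Even ignoring the no-revisit rule, getting from c3 to a2, taking the cheapest ordering c3 → d3 → c2 → a2 needs at least 1 + 2 + 2 = 5 moves (Manhattan distance per leg), which exceeds the 4-move limit.

no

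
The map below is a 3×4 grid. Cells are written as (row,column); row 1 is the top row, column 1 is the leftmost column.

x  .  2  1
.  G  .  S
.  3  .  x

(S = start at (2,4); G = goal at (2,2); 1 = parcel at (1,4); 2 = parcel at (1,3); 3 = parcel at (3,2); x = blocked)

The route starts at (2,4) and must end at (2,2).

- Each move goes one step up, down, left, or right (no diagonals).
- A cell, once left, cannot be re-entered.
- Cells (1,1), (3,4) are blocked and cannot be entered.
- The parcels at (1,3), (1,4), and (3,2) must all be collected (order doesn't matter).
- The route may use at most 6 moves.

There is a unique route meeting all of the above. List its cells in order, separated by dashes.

(2,4) - (1,4) - (1,3) - (2,3) - (3,3) - (3,2) - (2,2)

The budget equals the shortest possible length, so every move has to be on a shortest route through the required cells.
Route from (2,4): up to (1,4), left to (1,3), 2× down (reaching (3,3)), left to (3,2), up to (2,2) — 6 moves in all.
Check: all required cells visited; 6 ≤ 6 moves.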